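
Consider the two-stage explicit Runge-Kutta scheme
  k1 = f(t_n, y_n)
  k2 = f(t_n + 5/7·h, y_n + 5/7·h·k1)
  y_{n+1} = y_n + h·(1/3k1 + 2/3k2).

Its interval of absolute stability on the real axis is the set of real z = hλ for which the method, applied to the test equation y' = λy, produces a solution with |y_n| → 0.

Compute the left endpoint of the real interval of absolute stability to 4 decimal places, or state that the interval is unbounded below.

On y'=λy, z=hλ:
  k1=λy_n ⇒ h·k1=z·y_n;  k2=λ(1+5/7z)y_n ⇒ h·k2=z(1+5/7z)y_n
  y_{n+1}/y_n = 1 + 1/3z + 2/3z(1+5/7z) = 1 + z + 10/21z²
  so R(z) = 1 + z + 10/21z².

Solve |R(x)|<1 on ℝ⁻.
x=-0.85: |R|=0.4940
R=1: x+10/21x²=0 ⇒ x=−21/10=-2.1000; min R=1−1/(4·10/21)=0.4750>−1
Confirm numerically:
  x=-1.867: |R|=0.79285 <1
  x=-1.769: |R|=0.72117 <1
  x=-1.549: |R|=0.59357 <1
  x=-1.288: |R|=0.50197 <1
  x=-2.610: |R|=1.63386 >1
  x=-2.593: |R|=1.60874 >1
  x=-2.224: |R|=1.13132 >1
So |R|<1 on (-2.1000, 0).

z* = -2.1000.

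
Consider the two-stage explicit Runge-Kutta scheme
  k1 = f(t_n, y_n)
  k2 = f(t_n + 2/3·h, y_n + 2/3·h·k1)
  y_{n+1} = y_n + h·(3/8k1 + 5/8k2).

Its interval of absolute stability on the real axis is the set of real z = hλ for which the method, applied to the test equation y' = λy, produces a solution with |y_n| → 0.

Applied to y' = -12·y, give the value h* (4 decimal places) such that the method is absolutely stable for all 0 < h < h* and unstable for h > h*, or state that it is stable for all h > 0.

On y'=λy, z=hλ:
  k1=λy_n ⇒ h·k1=z·y_n;  k2=λ(1+2/3z)y_n ⇒ h·k2=z(1+2/3z)y_n
  y_{n+1}/y_n = 1 + 3/8z + 5/8z(1+2/3z) = 1 + z + 5/12z²
  Hence R(z) = 1 + z + 5/12z².

Find x<0 with |R(x)|<1.
x=-0.69: |R|=0.5084
R=1: x+5/12x²=0 ⇒ x=−12/5=-2.4000; min R=1−1/(4·5/12)=0.4000>−1
Confirm numerically:
  x=-1.893: |R|=0.60010 <1
  x=-1.833: |R|=0.56695 <1
  x=-1.717: |R|=0.51137 <1
  x=-1.689: |R|=0.49963 <1
  x=-2.788: |R|=1.45073 >1
  x=-2.717: |R|=1.35887 >1
  x=-2.563: |R|=1.17407 >1
Interval (-2.4000, 0).

(-2.4000,0); λ=-12 ⇒ h* = (12/5)/12 = 0.2000.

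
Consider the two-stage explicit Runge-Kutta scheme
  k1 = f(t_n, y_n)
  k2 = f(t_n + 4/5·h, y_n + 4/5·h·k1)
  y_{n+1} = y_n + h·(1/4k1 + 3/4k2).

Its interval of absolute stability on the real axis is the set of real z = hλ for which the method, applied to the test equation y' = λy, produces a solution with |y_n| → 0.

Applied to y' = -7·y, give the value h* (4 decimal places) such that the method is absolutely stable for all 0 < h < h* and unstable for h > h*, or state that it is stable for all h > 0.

(-1.6667,0); λ=-7 ⇒ h* = (5/3)/7 = 0.2381.

On y'=λy, z=hλ:
  k1=λy_n ⇒ h·k1=z·y_n;  k2=λ(1+4/5z)y_n ⇒ h·k2=z(1+4/5z)y_n
  y_{n+1}/y_n = 1 + 1/4z + 3/4z(1+4/5z) = 1 + z + 3/5z²
  ⇒ R(z) = 1 + z + 3/5z².

Boundary: |R(x)|=1, x<0.
x=-1: |R|=0.6000
R=1: x+3/5x²=0 ⇒ x=−5/3=-1.6667; min R=1−1/(4·3/5)=0.5833>−1
Confirm numerically:
  x=-1.434: |R|=0.79981 <1
  x=-1.159: |R|=0.64697 <1
  x=-1.142: |R|=0.64050 <1
  x=-2.006: |R|=1.40842 >1
  x=-1.768: |R|=1.10749 >1
Stable set (-1.6667, 0).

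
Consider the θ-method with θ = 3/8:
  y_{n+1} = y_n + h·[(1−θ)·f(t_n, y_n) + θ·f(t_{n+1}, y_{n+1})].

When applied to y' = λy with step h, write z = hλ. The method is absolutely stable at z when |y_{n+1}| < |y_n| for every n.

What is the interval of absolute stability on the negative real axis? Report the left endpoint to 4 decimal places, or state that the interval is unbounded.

With y'=λy (z=hλ):
  y_{n+1} = y_n + z·[5/8·y_n + 3/8·y_{n+1}] ⇒ (1 − 3/8z)y_{n+1} = (1 + 5/8z)y_n
  ⇒ R(z) = (1 + 5/8z)/(1 − 3/8z).

Need |R(x)|<1, x<0.
x=-0.81: |R|=0.3787
R=−1: 1+5/8x = −1+3/8x ⇒ -1/4x=2 ⇒ x=2/(-1/4)=-8.0000
Confirm numerically:
  x=-7.957: |R|=0.99730 <1
  x=-5.469: |R|=0.79260 <1
  x=-5.318: |R|=0.77607 <1
  x=-4.469: |R|=0.67011 <1
  x=-8.372: |R|=1.02247 >1
  x=-8.243: |R|=1.01485 >1
Interval (-8.0000, 0).

z∈(-8.0000,0).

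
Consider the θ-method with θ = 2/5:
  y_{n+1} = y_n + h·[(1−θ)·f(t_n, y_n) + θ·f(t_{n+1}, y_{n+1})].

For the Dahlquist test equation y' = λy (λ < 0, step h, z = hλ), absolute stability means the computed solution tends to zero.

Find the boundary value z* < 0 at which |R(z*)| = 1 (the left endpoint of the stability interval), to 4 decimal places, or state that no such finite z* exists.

Set f=λy, z=hλ:
  y_{n+1} = y_n + z·[3/5·y_n + 2/5·y_{n+1}] ⇒ (1 − 2/5z)y_{n+1} = (1 + 3/5z)y_n
  so R(z) = (1 + 3/5z)/(1 − 2/5z).

Boundary: |R(x)|=1, x<0.
x=-0.67: |R|=0.4716
R=−1: 1+3/5x = −1+2/5x ⇒ -1/5x=2 ⇒ x=2/(-1/5)=-10.0000
Confirm numerically:
  x=-6.434: |R|=0.80043 <1
  x=-6.427: |R|=0.79988 <1
  x=-5.309: |R|=0.69964 <1
  x=-4.528: |R|=0.61070 <1
  x=-10.173: |R|=1.00683 >1
  x=-10.095: |R|=1.00377 >1
Interval (-10.0000, 0).

left endpoint -10.0000.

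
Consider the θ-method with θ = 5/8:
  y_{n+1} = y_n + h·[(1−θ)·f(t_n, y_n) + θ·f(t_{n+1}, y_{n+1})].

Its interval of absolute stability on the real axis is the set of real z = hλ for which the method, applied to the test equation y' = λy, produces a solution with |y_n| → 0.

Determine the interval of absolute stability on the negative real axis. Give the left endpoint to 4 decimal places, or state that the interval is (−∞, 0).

On y'=λy, z=hλ:
  y_{n+1} = y_n + z·[3/8·y_n + 5/8·y_{n+1}] ⇒ (1 − 5/8z)y_{n+1} = (1 + 3/8z)y_n
  R(z) = (1 + 3/8z)/(1 − 5/8z).

Boundary: |R(x)|=1, x<0.
x=-1.12: |R|=0.3412
x=-2: |R|=0.1111
x=-10: |R|=0.3793
x=-100: |R|=0.5748
θ=5/8≥1/2 ⇒ |1+3/8x|<|1−5/8x| ∀x<0 ⇒ unbounded interval.

unbounded; (−∞, 0).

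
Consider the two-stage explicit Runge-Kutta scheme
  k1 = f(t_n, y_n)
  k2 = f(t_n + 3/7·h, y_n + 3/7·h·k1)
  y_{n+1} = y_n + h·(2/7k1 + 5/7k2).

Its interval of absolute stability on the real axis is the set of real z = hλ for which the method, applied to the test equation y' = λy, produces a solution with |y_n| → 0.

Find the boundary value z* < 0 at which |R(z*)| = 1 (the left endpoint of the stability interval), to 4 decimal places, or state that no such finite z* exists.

With y'=λy (z=hλ):
  k1=λy_n ⇒ h·k1=z·y_n;  k2=λ(1+3/7z)y_n ⇒ h·k2=z(1+3/7z)y_n
  y_{n+1}/y_n = 1 + 2/7z + 5/7z(1+3/7z) = 1 + z + 15/49z²
  ⇒ R(z) = 1 + z + 15/49z².

Solve |R(x)|<1 on ℝ⁻.
x=-1.71: |R|=0.1851
R=1: x+15/49x²=0 ⇒ x=−49/15=-3.2667; min R=1−1/(4·15/49)=0.1833>−1
Confirm numerically:
  x=-3.176: |R|=0.91185 <1
  x=-1.684: |R|=0.18412 <1
  x=-1.620: |R|=0.18339 <1
  x=-1.394: |R|=0.20087 <1
  x=-3.688: |R|=1.47568 >1
  x=-3.621: |R|=1.39277 >1
  x=-3.359: |R|=1.09494 >1
Interval (-3.2667, 0).

z* = -3.2667.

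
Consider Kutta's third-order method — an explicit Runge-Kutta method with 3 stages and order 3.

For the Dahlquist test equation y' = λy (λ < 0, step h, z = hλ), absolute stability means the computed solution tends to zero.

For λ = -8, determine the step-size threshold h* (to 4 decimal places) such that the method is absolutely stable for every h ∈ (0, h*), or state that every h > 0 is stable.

(-2.5127,0); λ=-8 ⇒ h* = 0.3141.

With y'=λy (z=hλ):
  order 3, 3-stage ⇒ R(z)=1+z+z^2/2+z^3/6
  (e.g. R(-1.46)=0.08711, |R|=0.08711)

Boundary: |R(x)|=1, x<0.
x=-1.46: |R|=0.0871
|R(-2.67)|=1.2779 |R(-2.24)|=0.6044 |R(-1.8)|=0.1520
Bisect:
  x_lo=-3.1170 |R|=2.3064  x_hi=-0.1864 |R|=0.8299
  mid=-1.65171 |R|=0.03865 →hi
  mid=-2.38435 |R|=0.80101 →hi
  mid=-2.75067 |R|=1.43626 →lo
  mid=-2.56751 |R|=1.09234 →lo
  mid=-2.47593 |R|=0.94049 →hi
  mid=-2.52172 |R|=1.01482 →lo
  mid=-2.49883 |R|=0.97726 →hi
  mid=-2.51027 |R|=0.99594 →hi
  mid=-2.51600 |R|=1.00535 →lo
  mid=-2.51314 |R|=1.00064 →lo
  ...
  [-2.51278,-2.51260] ⇒ x*=-2.5127
Interval (-2.5127, 0).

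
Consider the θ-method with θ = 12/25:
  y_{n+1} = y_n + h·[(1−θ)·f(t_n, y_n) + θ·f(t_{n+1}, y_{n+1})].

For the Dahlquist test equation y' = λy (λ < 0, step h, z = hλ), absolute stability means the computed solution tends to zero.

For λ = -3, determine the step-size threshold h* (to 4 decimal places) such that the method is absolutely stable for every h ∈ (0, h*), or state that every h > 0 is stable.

(-50.0000,0); λ=-3 ⇒ h* = (50)/3 = 16.6667.

Test eqn y'=λy, z=hλ:
  y_{n+1} = y_n + z·[13/25·y_n + 12/25·y_{n+1}] ⇒ (1 − 12/25z)y_{n+1} = (1 + 13/25z)y_n
  Hence R(z) = (1 + 13/25z)/(1 − 12/25z).

Find x<0 with |R(x)|<1.
x=-1.77: |R|=0.0430
R=−1: 1+13/25x = −1+12/25x ⇒ -1/25x=2 ⇒ x=2/(-1/25)=-50.0000
Confirm numerically:
  x=-46.306: |R|=0.99364 <1
  x=-43.904: |R|=0.98895 <1
  x=-22.713: |R|=0.90830 <1
  x=-50.600: |R|=1.00095 >1
  x=-50.381: |R|=1.00061 >1
  x=-50.219: |R|=1.00035 >1
So |R|<1 on (-50.0000, 0).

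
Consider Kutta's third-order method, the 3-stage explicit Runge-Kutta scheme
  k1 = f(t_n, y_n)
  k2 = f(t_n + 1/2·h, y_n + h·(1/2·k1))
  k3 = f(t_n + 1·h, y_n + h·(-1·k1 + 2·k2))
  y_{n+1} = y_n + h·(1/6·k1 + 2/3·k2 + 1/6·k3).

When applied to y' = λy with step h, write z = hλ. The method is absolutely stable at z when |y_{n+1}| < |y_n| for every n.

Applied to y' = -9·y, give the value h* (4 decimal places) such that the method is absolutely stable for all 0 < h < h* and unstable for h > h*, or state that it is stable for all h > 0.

(-2.5127,0); λ=-9 ⇒ h* = 0.2792.

Test eqn y'=λy, z=hλ:
  order 3, 3-stage ⇒ R(z)=1+z+z^2/2+z^3/6
  (e.g. R(-1.53)=0.04352, |R|=0.04352)

Solve |R(x)|<1 on ℝ⁻.
x=-1.53: |R|=0.0435
|R(-2.66)|=1.2590 |R(-2.5)|=0.9792 |R(-2.21)|=0.5669
Bisect:
  x_lo=-3.3365 |R|=2.9608  x_hi=-0.0662 |R|=0.9360
  mid=-1.70132 |R|=0.07482 →hi
  mid=-2.51890 |R|=1.01016 →lo
  mid=-2.11011 |R|=0.44973 →hi
  mid=-2.31451 |R|=0.70249 →hi
  mid=-2.41671 |R|=0.84892 →hi
  mid=-2.46781 |R|=0.92762 →hi
  mid=-2.49336 |R|=0.96840 →hi
  mid=-2.50613 |R|=0.98916 →hi
  mid=-2.51252 |R|=0.99963 →hi
  ...
  [-2.51292,-2.51272] ⇒ x*=-2.5127
Stable set (-2.5127, 0).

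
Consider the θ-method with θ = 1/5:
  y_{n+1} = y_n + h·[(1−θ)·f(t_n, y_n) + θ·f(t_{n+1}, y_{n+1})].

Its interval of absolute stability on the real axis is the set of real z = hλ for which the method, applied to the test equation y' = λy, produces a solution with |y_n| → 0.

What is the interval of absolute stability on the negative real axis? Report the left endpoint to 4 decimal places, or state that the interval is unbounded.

On y'=λy, z=hλ:
  y_{n+1} = y_n + z·[4/5·y_n + 1/5·y_{n+1}] ⇒ (1 − 1/5z)y_{n+1} = (1 + 4/5z)y_n
  R(z) = (1 + 4/5z)/(1 − 1/5z).

Find x<0 with |R(x)|<1.
x=-1.78: |R|=0.3127
R=−1: 1+4/5x = −1+1/5x ⇒ -3/5x=2 ⇒ x=2/(-3/5)=-3.3333
Confirm numerically:
  x=-2.657: |R|=0.73501 <1
  x=-1.776: |R|=0.31051 <1
  x=-1.699: |R|=0.26810 <1
  x=-1.490: |R|=0.14792 <1
  x=-3.812: |R|=1.16296 >1
  x=-3.697: |R|=1.12545 >1
  x=-3.694: |R|=1.12445 >1
Stable set (-3.3333, 0).

z∈(-3.3333,0).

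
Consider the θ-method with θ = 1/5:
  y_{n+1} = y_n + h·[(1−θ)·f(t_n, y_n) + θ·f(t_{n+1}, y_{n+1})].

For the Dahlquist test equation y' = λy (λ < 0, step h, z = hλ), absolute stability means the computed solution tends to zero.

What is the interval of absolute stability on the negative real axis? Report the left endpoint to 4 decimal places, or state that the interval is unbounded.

(-3.3333, 0).

Test eqn y'=λy, z=hλ:
  y_{n+1} = y_n + z·[4/5·y_n + 1/5·y_{n+1}] ⇒ (1 − 1/5z)y_{n+1} = (1 + 4/5z)y_n
  so R(z) = (1 + 4/5z)/(1 − 1/5z).

Find x<0 with |R(x)|<1.
x=-1.58: |R|=0.2006
R=−1: 1+4/5x = −1+1/5x ⇒ -3/5x=2 ⇒ x=2/(-3/5)=-3.3333
Confirm numerically:
  x=-3.239: |R|=0.96565 <1
  x=-2.228: |R|=0.54123 <1
  x=-2.015: |R|=0.43621 <1
  x=-3.571: |R|=1.08319 >1
  x=-3.562: |R|=1.08012 >1
So |R|<1 on (-3.3333, 0).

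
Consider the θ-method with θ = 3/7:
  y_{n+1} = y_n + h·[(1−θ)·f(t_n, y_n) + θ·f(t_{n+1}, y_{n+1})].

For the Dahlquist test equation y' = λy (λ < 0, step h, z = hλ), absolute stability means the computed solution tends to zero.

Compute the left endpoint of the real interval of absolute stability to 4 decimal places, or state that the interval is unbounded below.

z* = -14.0000.

Set f=λy, z=hλ:
  y_{n+1} = y_n + z·[4/7·y_n + 3/7·y_{n+1}] ⇒ (1 − 3/7z)y_{n+1} = (1 + 4/7z)y_n
  R(z) = (1 + 4/7z)/(1 − 3/7z).

Find x<0 with |R(x)|<1.
x=-1.18: |R|=0.2163
R=−1: 1+4/7x = −1+3/7x ⇒ -1/7x=2 ⇒ x=2/(-1/7)=-14.0000
Confirm numerically:
  x=-13.444: |R|=0.98825 <1
  x=-13.249: |R|=0.98393 <1
  x=-6.919: |R|=0.74489 <1
  x=-14.555: |R|=1.01095 >1
  x=-14.194: |R|=1.00391 >1
  x=-14.130: |R|=1.00263 >1
So |R|<1 on (-14.0000, 0).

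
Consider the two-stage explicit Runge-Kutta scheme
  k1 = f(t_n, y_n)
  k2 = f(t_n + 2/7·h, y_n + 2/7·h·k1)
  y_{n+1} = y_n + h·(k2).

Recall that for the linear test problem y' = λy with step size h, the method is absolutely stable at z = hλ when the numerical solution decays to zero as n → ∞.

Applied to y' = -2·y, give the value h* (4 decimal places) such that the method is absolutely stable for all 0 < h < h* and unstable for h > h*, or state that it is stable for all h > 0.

(-3.5000,0); λ=-2 ⇒ h* = (7/2)/2 = 1.7500.

Set f=λy, z=hλ:
  k1=λy_n ⇒ h·k1=z·y_n;  k2=λ(1+2/7z)y_n ⇒ h·k2=z(1+2/7z)y_n
  y_{n+1}/y_n = 1 + z(1+2/7z) = 1 + z + 2/7z²
  so R(z) = 1 + z + 2/7z².

Solve |R(x)|<1 on ℝ⁻.
x=-0.32: |R|=0.7093
R=1: x+2/7x²=0 ⇒ x=−7/2=-3.5000; min R=1−1/(4·2/7)=0.1250>−1
Confirm numerically:
  x=-3.123: |R|=0.66361 <1
  x=-1.748: |R|=0.12500 <1
  x=-1.709: |R|=0.12548 <1
  x=-3.942: |R|=1.49782 >1
  x=-3.908: |R|=1.45556 >1
Stable set (-3.5000, 0).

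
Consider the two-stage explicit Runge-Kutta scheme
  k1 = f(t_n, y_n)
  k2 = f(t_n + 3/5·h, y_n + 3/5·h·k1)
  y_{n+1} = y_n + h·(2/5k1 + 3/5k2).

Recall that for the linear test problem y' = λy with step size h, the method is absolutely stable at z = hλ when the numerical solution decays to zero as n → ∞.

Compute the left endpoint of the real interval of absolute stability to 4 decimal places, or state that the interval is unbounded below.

left endpoint -2.7778.

Set f=λy, z=hλ:
  k1=λy_n ⇒ h·k1=z·y_n;  k2=λ(1+3/5z)y_n ⇒ h·k2=z(1+3/5z)y_n
  y_{n+1}/y_n = 1 + 2/5z + 3/5z(1+3/5z) = 1 + z + 9/25z²
  R(z) = 1 + z + 9/25z².

Need |R(x)|<1, x<0.
x=-1.59: |R|=0.3201
R=1: x+9/25x²=0 ⇒ x=−25/9=-2.7778; min R=1−1/(4·9/25)=0.3056>−1
Confirm numerically:
  x=-2.170: |R|=0.52520 <1
  x=-1.833: |R|=0.37656 <1
  x=-1.165: |R|=0.32360 <1
  x=-3.308: |R|=1.63143 >1
  x=-3.289: |R|=1.60531 >1
  x=-2.940: |R|=1.17170 >1
So |R|<1 on (-2.7778, 0).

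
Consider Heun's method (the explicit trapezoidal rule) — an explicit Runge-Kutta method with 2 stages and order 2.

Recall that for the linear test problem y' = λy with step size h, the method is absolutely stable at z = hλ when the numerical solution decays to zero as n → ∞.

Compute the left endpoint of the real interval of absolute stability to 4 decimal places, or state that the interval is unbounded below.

left endpoint -2.0000.

On y'=λy, z=hλ:
  order 2, 2-stage ⇒ R(z)=1+z+z^2/2
  (e.g. R(-1.05)=0.50125, |R|=0.50125)

Need |R(x)|<1, x<0.
x=-1.05: |R|=0.5012
|R(-2.3)|=1.3450 |R(-1.26)|=0.5338 |R(-0.54)|=0.6058
Bisect:
  x_lo=-2.3528 |R|=1.4150  x_hi=-0.3041 |R|=0.7422
  mid=-1.32842 |R|=0.55393 →hi
  mid=-1.84060 |R|=0.85330 →hi
  mid=-2.09669 |R|=1.10136 →lo
  mid=-1.96864 |R|=0.96914 →hi
  mid=-2.03267 |R|=1.03320 →lo
  mid=-2.00066 |R|=1.00066 →lo
  mid=-1.98465 |R|=0.98477 →hi
  mid=-1.99265 |R|=0.99268 →hi
  mid=-1.99665 |R|=0.99666 →hi
  mid=-1.99865 |R|=0.99866 →hi
  ...
  [-2.00003,-1.99990] ⇒ x*=-2.0000
So |R|<1 on (-2.0000, 0).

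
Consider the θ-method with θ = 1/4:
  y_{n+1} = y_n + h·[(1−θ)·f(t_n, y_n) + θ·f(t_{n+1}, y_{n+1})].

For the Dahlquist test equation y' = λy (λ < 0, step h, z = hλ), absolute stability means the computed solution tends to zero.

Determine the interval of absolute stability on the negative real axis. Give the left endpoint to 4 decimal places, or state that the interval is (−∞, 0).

z∈(-4.0000,0).

With y'=λy (z=hλ):
  y_{n+1} = y_n + z·[3/4·y_n + 1/4·y_{n+1}] ⇒ (1 − 1/4z)y_{n+1} = (1 + 3/4z)y_n
  ⇒ R(z) = (1 + 3/4z)/(1 − 1/4z).

Boundary: |R(x)|=1, x<0.
x=-1.06: |R|=0.1621
R=−1: 1+3/4x = −1+1/4x ⇒ -1/2x=2 ⇒ x=2/(-1/2)=-4.0000
Confirm numerically:
  x=-3.456: |R|=0.85408 <1
  x=-1.768: |R|=0.22607 <1
  x=-1.752: |R|=0.21836 <1
  x=-4.443: |R|=1.10494 >1
  x=-4.062: |R|=1.01538 >1
  x=-4.021: |R|=1.00524 >1
Stable set (-4.0000, 0).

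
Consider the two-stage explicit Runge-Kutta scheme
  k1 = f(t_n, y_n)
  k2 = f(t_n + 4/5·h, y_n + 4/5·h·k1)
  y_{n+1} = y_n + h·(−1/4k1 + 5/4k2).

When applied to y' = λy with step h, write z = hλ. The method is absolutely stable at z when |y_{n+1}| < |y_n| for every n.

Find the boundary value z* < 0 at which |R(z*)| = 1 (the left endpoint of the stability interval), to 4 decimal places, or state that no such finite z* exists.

On y'=λy, z=hλ:
  k1=λy_n ⇒ h·k1=z·y_n;  k2=λ(1+4/5z)y_n ⇒ h·k2=z(1+4/5z)y_n
  y_{n+1}/y_n = 1 − 1/4z + 5/4z(1+4/5z) = 1 + z + z²
  so R(z) = 1 + z + z².

Solve |R(x)|<1 on ℝ⁻.
x=-1.24: |R|=1.2976
R=1: x+1x²=0 ⇒ x=−1=-1.0000; min R=1−1/(4·1)=0.7500>−1
Confirm numerically:
  x=-0.831: |R|=0.85956 <1
  x=-0.766: |R|=0.82076 <1
  x=-0.521: |R|=0.75044 <1
  x=-1.243: |R|=1.30205 >1
  x=-1.085: |R|=1.09223 >1
So |R|<1 on (-1.0000, 0).

z* = -1.0000.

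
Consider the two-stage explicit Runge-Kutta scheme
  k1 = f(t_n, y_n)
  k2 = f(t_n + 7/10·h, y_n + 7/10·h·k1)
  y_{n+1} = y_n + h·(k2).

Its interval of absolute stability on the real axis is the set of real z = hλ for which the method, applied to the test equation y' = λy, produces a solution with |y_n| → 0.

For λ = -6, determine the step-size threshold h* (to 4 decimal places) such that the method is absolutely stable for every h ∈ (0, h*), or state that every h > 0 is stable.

(-1.4286,0); λ=-6 ⇒ h* = (10/7)/6 = 0.2381.

Test eqn y'=λy, z=hλ:
  k1=λy_n ⇒ h·k1=z·y_n;  k2=λ(1+7/10z)y_n ⇒ h·k2=z(1+7/10z)y_n
  y_{n+1}/y_n = 1 + z(1+7/10z) = 1 + z + 7/10z²
  ⇒ R(z) = 1 + z + 7/10z².

Solve |R(x)|<1 on ℝ⁻.
x=-1.24: |R|=0.8363
R=1: x+7/10x²=0 ⇒ x=−10/7=-1.4286; min R=1−1/(4·7/10)=0.6429>−1
Confirm numerically:
  x=-1.366: |R|=0.94017 <1
  x=-0.815: |R|=0.64996 <1
  x=-0.780: |R|=0.64588 <1
  x=-0.778: |R|=0.64570 <1
  x=-1.904: |R|=1.63365 >1
  x=-1.894: |R|=1.61707 >1
  x=-1.757: |R|=1.40393 >1
Interval (-1.4286, 0).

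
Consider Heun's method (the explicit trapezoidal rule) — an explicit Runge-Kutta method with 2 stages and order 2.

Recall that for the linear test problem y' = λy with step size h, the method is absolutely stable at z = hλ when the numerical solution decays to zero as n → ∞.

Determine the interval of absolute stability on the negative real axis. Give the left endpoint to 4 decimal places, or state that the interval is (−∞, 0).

z∈(-2.0000,0).

Test eqn y'=λy, z=hλ:
  order 2, 2-stage ⇒ R(z)=1+z+z^2/2
  (e.g. R(-0.71)=0.54205, |R|=0.54205)

Boundary: |R(x)|=1, x<0.
x=-0.71: |R|=0.5421
|R(-0.95)|=0.5012 |R(-0.9)|=0.5050 |R(-0.7)|=0.5450
Bisect:
  x_lo=-2.6151 |R|=1.8043  x_hi=-0.3410 |R|=0.7172
  mid=-1.47802 |R|=0.61425 →hi
  mid=-2.04656 |R|=1.04764 →lo
  mid=-1.76229 |R|=0.79054 →hi
  mid=-1.90442 |R|=0.90899 →hi
  mid=-1.97549 |R|=0.97579 →hi
  mid=-2.01102 |R|=1.01108 →lo
  mid=-1.99326 |R|=0.99328 →hi
  ...
  [-2.00006,-1.99992] ⇒ x*=-2.0000
So |R|<1 on (-2.0000, 0).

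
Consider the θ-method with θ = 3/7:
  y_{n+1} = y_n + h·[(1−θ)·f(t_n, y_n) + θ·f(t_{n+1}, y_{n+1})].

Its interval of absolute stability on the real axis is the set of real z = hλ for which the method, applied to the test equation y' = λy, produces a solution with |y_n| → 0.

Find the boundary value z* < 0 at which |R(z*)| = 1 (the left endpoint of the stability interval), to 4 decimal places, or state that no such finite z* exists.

Set f=λy, z=hλ:
  y_{n+1} = y_n + z·[4/7·y_n + 3/7·y_{n+1}] ⇒ (1 − 3/7z)y_{n+1} = (1 + 4/7z)y_n
  ⇒ R(z) = (1 + 4/7z)/(1 − 3/7z).

Find x<0 with |R(x)|<1.
x=-0.57: |R|=0.5419
R=−1: 1+4/7x = −1+3/7x ⇒ -1/7x=2 ⇒ x=2/(-1/7)=-14.0000
Confirm numerically:
  x=-9.043: |R|=0.85476 <1
  x=-7.678: |R|=0.78951 <1
  x=-6.574: |R|=0.72210 <1
  x=-14.571: |R|=1.01126 >1
  x=-14.236: |R|=1.00475 >1
So |R|<1 on (-14.0000, 0).

left endpoint -14.0000.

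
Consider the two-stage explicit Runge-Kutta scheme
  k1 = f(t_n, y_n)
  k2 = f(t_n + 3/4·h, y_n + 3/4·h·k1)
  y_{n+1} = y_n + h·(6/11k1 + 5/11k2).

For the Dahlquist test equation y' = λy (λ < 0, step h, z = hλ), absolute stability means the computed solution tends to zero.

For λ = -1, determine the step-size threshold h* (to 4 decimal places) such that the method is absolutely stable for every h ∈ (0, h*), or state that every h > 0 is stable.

On y'=λy, z=hλ:
  k1=λy_n ⇒ h·k1=z·y_n;  k2=λ(1+3/4z)y_n ⇒ h·k2=z(1+3/4z)y_n
  y_{n+1}/y_n = 1 + 6/11z + 5/11z(1+3/4z) = 1 + z + 15/44z²
  ⇒ R(z) = 1 + z + 15/44z².

Find x<0 with |R(x)|<1.
x=-1.49: |R|=0.2669
R=1: x+15/44x²=0 ⇒ x=−44/15=-2.9333; min R=1−1/(4·15/44)=0.2667>−1
Confirm numerically:
  x=-1.682: |R|=0.28247 <1
  x=-1.653: |R|=0.27850 <1
  x=-1.550: |R|=0.26903 <1
  x=-1.214: |R|=0.28843 <1
  x=-3.322: |R|=1.44016 >1
  x=-3.239: |R|=1.33752 >1
  x=-3.209: |R|=1.30157 >1
So |R|<1 on (-2.9333, 0).

(-2.9333,0); λ=-1 ⇒ h* = (44/15)/1 = 2.9333.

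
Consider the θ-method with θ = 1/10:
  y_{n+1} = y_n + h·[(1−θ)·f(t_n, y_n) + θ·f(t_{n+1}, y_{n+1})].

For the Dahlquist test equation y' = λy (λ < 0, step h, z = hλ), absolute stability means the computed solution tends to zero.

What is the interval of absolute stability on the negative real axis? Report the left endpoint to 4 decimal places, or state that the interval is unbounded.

(-2.5000, 0).

On y'=λy, z=hλ:
  y_{n+1} = y_n + z·[9/10·y_n + 1/10·y_{n+1}] ⇒ (1 − 1/10z)y_{n+1} = (1 + 9/10z)y_n
  so R(z) = (1 + 9/10z)/(1 − 1/10z).

Solve |R(x)|<1 on ℝ⁻.
x=-0.93: |R|=0.1491
R=−1: 1+9/10x = −1+1/10x ⇒ -4/5x=2 ⇒ x=2/(-4/5)=-2.5000
Confirm numerically:
  x=-2.445: |R|=0.96464 <1
  x=-1.754: |R|=0.49226 <1
  x=-1.174: |R|=0.05065 <1
  x=-2.896: |R|=1.24566 >1
  x=-2.586: |R|=1.05466 >1
  x=-2.524: |R|=1.01533 >1
Stable set (-2.5000, 0).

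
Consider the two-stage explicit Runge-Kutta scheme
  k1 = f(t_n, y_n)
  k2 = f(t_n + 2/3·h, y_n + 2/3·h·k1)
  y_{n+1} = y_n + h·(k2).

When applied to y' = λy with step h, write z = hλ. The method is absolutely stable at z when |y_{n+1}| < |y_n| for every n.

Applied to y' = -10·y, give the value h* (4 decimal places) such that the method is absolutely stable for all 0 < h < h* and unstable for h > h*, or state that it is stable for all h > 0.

(-1.5000,0); λ=-10 ⇒ h* = (3/2)/10 = 0.1500.

On y'=λy, z=hλ:
  k1=λy_n ⇒ h·k1=z·y_n;  k2=λ(1+2/3z)y_n ⇒ h·k2=z(1+2/3z)y_n
  y_{n+1}/y_n = 1 + z(1+2/3z) = 1 + z + 2/3z²
  R(z) = 1 + z + 2/3z².

Solve |R(x)|<1 on ℝ⁻.
x=-0.76: |R|=0.6251
R=1: x+2/3x²=0 ⇒ x=−3/2=-1.5000; min R=1−1/(4·2/3)=0.6250>−1
Confirm numerically:
  x=-1.056: |R|=0.68742 <1
  x=-1.012: |R|=0.67076 <1
  x=-0.711: |R|=0.62601 <1
  x=-1.825: |R|=1.39542 >1
  x=-1.661: |R|=1.17828 >1
So |R|<1 on (-1.5000, 0).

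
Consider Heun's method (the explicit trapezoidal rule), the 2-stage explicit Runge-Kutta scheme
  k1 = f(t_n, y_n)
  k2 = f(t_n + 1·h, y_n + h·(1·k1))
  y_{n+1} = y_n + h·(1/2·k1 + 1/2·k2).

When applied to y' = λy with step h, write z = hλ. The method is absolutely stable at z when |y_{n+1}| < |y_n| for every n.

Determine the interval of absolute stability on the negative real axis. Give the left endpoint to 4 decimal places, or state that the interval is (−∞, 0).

(-2.0000, 0).

On y'=λy, z=hλ:
  order 2, 2-stage ⇒ R(z)=1+z+z^2/2
  (e.g. R(-0.71)=0.54205, |R|=0.54205)

Find x<0 with |R(x)|<1.
x=-0.71: |R|=0.5421
|R(-1.34)|=0.5578 |R(-1.04)|=0.5008 |R(-0.73)|=0.5364
Bisect:
  x_lo=-2.4216 |R|=1.5105  x_hi=-0.1962 |R|=0.8230
  mid=-1.30892 |R|=0.54772 →hi
  mid=-1.86526 |R|=0.87434 →hi
  mid=-2.14343 |R|=1.15372 →lo
  mid=-2.00435 |R|=1.00436 →lo
  mid=-1.93481 |R|=0.93693 →hi
  mid=-1.96958 |R|=0.97004 →hi
  mid=-1.98696 |R|=0.98705 →hi
  ...
  [-2.00000,-1.99987] ⇒ x*=-2.0000
So |R|<1 on (-2.0000, 0).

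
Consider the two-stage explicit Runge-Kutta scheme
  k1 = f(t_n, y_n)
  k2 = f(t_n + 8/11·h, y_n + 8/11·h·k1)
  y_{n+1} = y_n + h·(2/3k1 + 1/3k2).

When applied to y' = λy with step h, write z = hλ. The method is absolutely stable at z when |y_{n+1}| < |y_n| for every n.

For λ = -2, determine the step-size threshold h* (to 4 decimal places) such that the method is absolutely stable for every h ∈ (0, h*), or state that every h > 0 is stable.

Set f=λy, z=hλ:
  k1=λy_n ⇒ h·k1=z·y_n;  k2=λ(1+8/11z)y_n ⇒ h·k2=z(1+8/11z)y_n
  y_{n+1}/y_n = 1 + 2/3z + 1/3z(1+8/11z) = 1 + z + 8/33z²
  ⇒ R(z) = 1 + z + 8/33z².

Find x<0 with |R(x)|<1.
x=-0.35: |R|=0.6797
R=1: x+8/33x²=0 ⇒ x=−33/8=-4.1250; min R=1−1/(4·8/33)=-0.0312>−1
Confirm numerically:
  x=-3.529: |R|=0.49011 <1
  x=-2.208: |R|=0.02612 <1
  x=-2.052: |R|=0.03122 <1
  x=-4.704: |R|=1.66027 >1
  x=-4.413: |R|=1.30811 >1
  x=-4.300: |R|=1.18242 >1
Interval (-4.1250, 0).

(-4.1250,0); λ=-2 ⇒ h* = (33/8)/2 = 2.0625.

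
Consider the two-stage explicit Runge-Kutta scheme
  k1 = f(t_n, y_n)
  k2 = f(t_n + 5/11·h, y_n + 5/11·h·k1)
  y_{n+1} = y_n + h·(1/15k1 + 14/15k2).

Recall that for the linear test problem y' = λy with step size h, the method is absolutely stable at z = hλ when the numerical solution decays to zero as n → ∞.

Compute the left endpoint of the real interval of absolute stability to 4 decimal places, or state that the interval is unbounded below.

Set f=λy, z=hλ:
  k1=λy_n ⇒ h·k1=z·y_n;  k2=λ(1+5/11z)y_n ⇒ h·k2=z(1+5/11z)y_n
  y_{n+1}/y_n = 1 + 1/15z + 14/15z(1+5/11z) = 1 + z + 14/33z²
  ⇒ R(z) = 1 + z + 14/33z².

Need |R(x)|<1, x<0.
x=-1.54: |R|=0.4661
R=1: x+14/33x²=0 ⇒ x=−33/14=-2.3571; min R=1−1/(4·14/33)=0.4107>−1
Confirm numerically:
  x=-1.951: |R|=0.66384 <1
  x=-1.616: |R|=0.49189 <1
  x=-1.328: |R|=0.42019 <1
  x=-1.246: |R|=0.41264 <1
  x=-2.731: |R|=1.43315 >1
  x=-2.674: |R|=1.35945 >1
  x=-2.602: |R|=1.27029 >1
Interval (-2.3571, 0).

z* = -2.3571.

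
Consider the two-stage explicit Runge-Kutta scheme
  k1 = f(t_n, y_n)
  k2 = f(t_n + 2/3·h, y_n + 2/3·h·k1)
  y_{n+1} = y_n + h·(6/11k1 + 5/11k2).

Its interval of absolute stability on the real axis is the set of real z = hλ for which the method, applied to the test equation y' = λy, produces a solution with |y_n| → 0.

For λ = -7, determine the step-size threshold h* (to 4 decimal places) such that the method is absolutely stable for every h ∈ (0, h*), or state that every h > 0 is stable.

(-3.3000,0); λ=-7 ⇒ h* = (33/10)/7 = 0.4714.

Set f=λy, z=hλ:
  k1=λy_n ⇒ h·k1=z·y_n;  k2=λ(1+2/3z)y_n ⇒ h·k2=z(1+2/3z)y_n
  y_{n+1}/y_n = 1 + 6/11z + 5/11z(1+2/3z) = 1 + z + 10/33z²
  so R(z) = 1 + z + 10/33z².

Find x<0 with |R(x)|<1.
x=-1.58: |R|=0.1765
R=1: x+10/33x²=0 ⇒ x=−33/10=-3.3000; min R=1−1/(4·10/33)=0.1750>−1
Confirm numerically:
  x=-2.884: |R|=0.63644 <1
  x=-2.526: |R|=0.40754 <1
  x=-1.945: |R|=0.20137 <1
  x=-3.730: |R|=1.48603 >1
  x=-3.364: |R|=1.06524 >1
  x=-3.338: |R|=1.03844 >1
Interval (-3.3000, 0).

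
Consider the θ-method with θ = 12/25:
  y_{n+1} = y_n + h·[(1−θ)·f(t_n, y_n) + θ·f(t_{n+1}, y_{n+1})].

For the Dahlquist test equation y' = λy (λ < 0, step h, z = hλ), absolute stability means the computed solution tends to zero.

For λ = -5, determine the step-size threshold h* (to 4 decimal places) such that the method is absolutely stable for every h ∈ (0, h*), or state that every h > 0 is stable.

(-50.0000,0); λ=-5 ⇒ h* = (50)/5 = 10.0000.

With y'=λy (z=hλ):
  y_{n+1} = y_n + z·[13/25·y_n + 12/25·y_{n+1}] ⇒ (1 − 12/25z)y_{n+1} = (1 + 13/25z)y_n
  Hence R(z) = (1 + 13/25z)/(1 − 12/25z).

Need |R(x)|<1, x<0.
x=-1: |R|=0.3243
R=−1: 1+13/25x = −1+12/25x ⇒ -1/25x=2 ⇒ x=2/(-1/25)=-50.0000
Confirm numerically:
  x=-43.775: |R|=0.98869 <1
  x=-41.940: |R|=0.98474 <1
  x=-27.915: |R|=0.93865 <1
  x=-27.827: |R|=0.93822 <1
  x=-50.572: |R|=1.00091 >1
  x=-50.545: |R|=1.00086 >1
  x=-50.119: |R|=1.00019 >1
So |R|<1 on (-50.0000, 0).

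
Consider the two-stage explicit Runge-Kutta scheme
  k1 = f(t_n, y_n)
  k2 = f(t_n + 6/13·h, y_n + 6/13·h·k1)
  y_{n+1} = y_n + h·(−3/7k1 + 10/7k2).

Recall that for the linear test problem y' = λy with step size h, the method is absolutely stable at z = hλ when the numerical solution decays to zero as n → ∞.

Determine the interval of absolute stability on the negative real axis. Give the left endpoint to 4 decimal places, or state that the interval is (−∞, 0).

With y'=λy (z=hλ):
  k1=λy_n ⇒ h·k1=z·y_n;  k2=λ(1+6/13z)y_n ⇒ h·k2=z(1+6/13z)y_n
  y_{n+1}/y_n = 1 − 3/7z + 10/7z(1+6/13z) = 1 + z + 60/91z²
  R(z) = 1 + z + 60/91z².

Need |R(x)|<1, x<0.
x=-1.4: |R|=0.8923
R=1: x+60/91x²=0 ⇒ x=−91/60=-1.5167; min R=1−1/(4·60/91)=0.6208>−1
Confirm numerically:
  x=-1.373: |R|=0.86994 <1
  x=-1.193: |R|=0.74541 <1
  x=-0.789: |R|=0.62145 <1
  x=-0.668: |R|=0.62621 <1
  x=-1.833: |R|=1.38231 >1
  x=-1.808: |R|=1.34729 >1
Interval (-1.5167, 0).

z∈(-1.5167,0).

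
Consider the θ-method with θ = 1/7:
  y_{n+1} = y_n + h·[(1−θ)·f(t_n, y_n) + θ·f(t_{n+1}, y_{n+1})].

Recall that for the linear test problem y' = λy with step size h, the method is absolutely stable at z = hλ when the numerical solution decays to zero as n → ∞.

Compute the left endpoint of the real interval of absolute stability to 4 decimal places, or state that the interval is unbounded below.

Set f=λy, z=hλ:
  y_{n+1} = y_n + z·[6/7·y_n + 1/7·y_{n+1}] ⇒ (1 − 1/7z)y_{n+1} = (1 + 6/7z)y_n
  so R(z) = (1 + 6/7z)/(1 − 1/7z).

Boundary: |R(x)|=1, x<0.
x=-1.08: |R|=0.0644
R=−1: 1+6/7x = −1+1/7x ⇒ -5/7x=2 ⇒ x=2/(-5/7)=-2.8000
Confirm numerically:
  x=-2.138: |R|=0.63778 <1
  x=-1.966: |R|=0.53491 <1
  x=-1.280: |R|=0.08213 <1
  x=-1.262: |R|=0.06923 <1
  x=-3.311: |R|=1.24779 >1
  x=-3.089: |R|=1.14323 >1
  x=-3.053: |R|=1.12583 >1
So |R|<1 on (-2.8000, 0).

z* = -2.8000.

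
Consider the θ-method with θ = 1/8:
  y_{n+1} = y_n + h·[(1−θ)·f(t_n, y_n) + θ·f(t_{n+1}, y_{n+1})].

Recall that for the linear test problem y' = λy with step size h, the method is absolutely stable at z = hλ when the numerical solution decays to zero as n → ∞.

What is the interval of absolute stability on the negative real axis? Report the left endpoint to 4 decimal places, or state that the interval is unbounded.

On y'=λy, z=hλ:
  y_{n+1} = y_n + z·[7/8·y_n + 1/8·y_{n+1}] ⇒ (1 − 1/8z)y_{n+1} = (1 + 7/8z)y_n
  ⇒ R(z) = (1 + 7/8z)/(1 − 1/8z).

Solve |R(x)|<1 on ℝ⁻.
x=-1.13: |R|=0.0099
R=−1: 1+7/8x = −1+1/8x ⇒ -3/4x=2 ⇒ x=2/(-3/4)=-2.6667
Confirm numerically:
  x=-1.608: |R|=0.33888 <1
  x=-1.254: |R|=0.08407 <1
  x=-1.248: |R|=0.07958 <1
  x=-2.973: |R|=1.16750 >1
  x=-2.792: |R|=1.06968 >1
  x=-2.758: |R|=1.05094 >1
Stable set (-2.6667, 0).

z∈(-2.6667,0).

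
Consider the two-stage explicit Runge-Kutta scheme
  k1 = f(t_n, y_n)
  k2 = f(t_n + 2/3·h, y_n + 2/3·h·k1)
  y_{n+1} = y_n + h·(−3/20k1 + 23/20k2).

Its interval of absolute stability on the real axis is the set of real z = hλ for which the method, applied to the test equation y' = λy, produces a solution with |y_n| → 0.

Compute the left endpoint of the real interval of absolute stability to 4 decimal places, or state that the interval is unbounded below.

z* = -1.3043.

Set f=λy, z=hλ:
  k1=λy_n ⇒ h·k1=z·y_n;  k2=λ(1+2/3z)y_n ⇒ h·k2=z(1+2/3z)y_n
  y_{n+1}/y_n = 1 − 3/20z + 23/20z(1+2/3z) = 1 + z + 23/30z²
  ⇒ R(z) = 1 + z + 23/30z².

Boundary: |R(x)|=1, x<0.
x=-1.07: |R|=0.8078
R=1: x+23/30x²=0 ⇒ x=−30/23=-1.3043; min R=1−1/(4·23/30)=0.6739>−1
Confirm numerically:
  x=-1.260: |R|=0.95716 <1
  x=-0.808: |R|=0.69253 <1
  x=-0.613: |R|=0.67509 <1
  x=-1.666: |R|=1.46193 >1
  x=-1.534: |R|=1.27009 >1
Stable set (-1.3043, 0).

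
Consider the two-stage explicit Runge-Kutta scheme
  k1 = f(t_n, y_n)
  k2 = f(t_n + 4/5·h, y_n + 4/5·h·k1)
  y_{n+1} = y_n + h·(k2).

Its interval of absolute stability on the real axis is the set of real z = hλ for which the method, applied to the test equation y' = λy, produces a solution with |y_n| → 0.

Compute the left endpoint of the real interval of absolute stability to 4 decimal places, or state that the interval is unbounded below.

With y'=λy (z=hλ):
  k1=λy_n ⇒ h·k1=z·y_n;  k2=λ(1+4/5z)y_n ⇒ h·k2=z(1+4/5z)y_n
  y_{n+1}/y_n = 1 + z(1+4/5z) = 1 + z + 4/5z²
  Hence R(z) = 1 + z + 4/5z².

Solve |R(x)|<1 on ℝ⁻.
x=-1.41: |R|=1.1805
R=1: x+4/5x²=0 ⇒ x=−5/4=-1.2500; min R=1−1/(4·4/5)=0.6875>−1
Confirm numerically:
  x=-1.088: |R|=0.85900 <1
  x=-1.080: |R|=0.85312 <1
  x=-1.071: |R|=0.84663 <1
  x=-0.516: |R|=0.69700 <1
  x=-1.836: |R|=1.86072 >1
  x=-1.505: |R|=1.30702 >1
  x=-1.376: |R|=1.13870 >1
So |R|<1 on (-1.2500, 0).

left endpoint -1.2500.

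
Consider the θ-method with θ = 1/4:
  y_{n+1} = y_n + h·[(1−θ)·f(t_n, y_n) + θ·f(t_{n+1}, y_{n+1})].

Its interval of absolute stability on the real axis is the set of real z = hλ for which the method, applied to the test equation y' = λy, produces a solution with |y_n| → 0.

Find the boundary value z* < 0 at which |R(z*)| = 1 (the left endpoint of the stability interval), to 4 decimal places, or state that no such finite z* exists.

On y'=λy, z=hλ:
  y_{n+1} = y_n + z·[3/4·y_n + 1/4·y_{n+1}] ⇒ (1 − 1/4z)y_{n+1} = (1 + 3/4z)y_n
  R(z) = (1 + 3/4z)/(1 − 1/4z).

Boundary: |R(x)|=1, x<0.
x=-0.77: |R|=0.3543
R=−1: 1+3/4x = −1+1/4x ⇒ -1/2x=2 ⇒ x=2/(-1/2)=-4.0000
Confirm numerically:
  x=-3.754: |R|=0.93655 <1
  x=-3.583: |R|=0.89002 <1
  x=-1.981: |R|=0.32486 <1
  x=-4.526: |R|=1.12339 >1
  x=-4.409: |R|=1.09728 >1
  x=-4.039: |R|=1.00970 >1
Interval (-4.0000, 0).

z* = -4.0000.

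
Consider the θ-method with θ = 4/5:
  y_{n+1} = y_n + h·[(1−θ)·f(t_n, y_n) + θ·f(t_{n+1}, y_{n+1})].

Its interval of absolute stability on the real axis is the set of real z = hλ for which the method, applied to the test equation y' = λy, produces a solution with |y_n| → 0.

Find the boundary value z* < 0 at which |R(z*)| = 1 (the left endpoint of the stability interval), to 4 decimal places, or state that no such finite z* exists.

Set f=λy, z=hλ:
  y_{n+1} = y_n + z·[1/5·y_n + 4/5·y_{n+1}] ⇒ (1 − 4/5z)y_{n+1} = (1 + 1/5z)y_n
  so R(z) = (1 + 1/5z)/(1 − 4/5z).

Solve |R(x)|<1 on ℝ⁻.
x=-1.75: |R|=0.2708
x=-2: |R|=0.2308
x=-10: |R|=0.1111
x=-100: |R|=0.2346
θ=4/5≥1/2 ⇒ |1+1/5x|<|1−4/5x| ∀x<0 ⇒ stable on all of ℝ⁻.

(−∞, 0) — no finite endpoint.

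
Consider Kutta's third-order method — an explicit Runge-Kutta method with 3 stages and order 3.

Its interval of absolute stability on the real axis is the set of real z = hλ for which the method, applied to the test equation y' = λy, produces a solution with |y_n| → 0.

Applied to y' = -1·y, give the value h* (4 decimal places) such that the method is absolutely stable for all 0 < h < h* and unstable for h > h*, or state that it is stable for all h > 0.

(-2.5127,0); λ=-1 ⇒ h* = 2.5127.

On y'=λy, z=hλ:
  order 3, 3-stage ⇒ R(z)=1+z+z^2/2+z^3/6
  (e.g. R(-0.61)=0.53822, |R|=0.53822)

Solve |R(x)|<1 on ℝ⁻.
x=-0.61: |R|=0.5382
|R(-2.09)|=0.4275 |R(-2.03)|=0.3638 |R(-0.61)|=0.5382
Bisect:
  x_lo=-3.2047 |R|=2.5552  x_hi=-0.3316 |R|=0.7173
  mid=-1.76817 |R|=0.12630 →hi
  mid=-2.48646 |R|=0.95730 →hi
  mid=-2.84560 |R|=1.63724 →lo
  mid=-2.66603 |R|=1.27041 →lo
  mid=-2.57625 |R|=1.10750 →lo
  mid=-2.53135 |R|=1.03086 →lo
  mid=-2.50891 |R|=0.99370 →hi
  mid=-2.52013 |R|=1.01218 →lo
  mid=-2.51452 |R|=1.00292 →lo
  mid=-2.51171 |R|=0.99830 →hi
  ...
  [-2.51276,-2.51259] ⇒ x*=-2.5127
So |R|<1 on (-2.5127, 0).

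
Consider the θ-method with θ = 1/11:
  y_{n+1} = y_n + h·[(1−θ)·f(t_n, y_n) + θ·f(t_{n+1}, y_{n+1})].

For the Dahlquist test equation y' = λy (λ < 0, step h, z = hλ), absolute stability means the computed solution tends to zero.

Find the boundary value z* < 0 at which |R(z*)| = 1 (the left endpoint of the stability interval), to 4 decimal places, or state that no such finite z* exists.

On y'=λy, z=hλ:
  y_{n+1} = y_n + z·[10/11·y_n + 1/11·y_{n+1}] ⇒ (1 − 1/11z)y_{n+1} = (1 + 10/11z)y_n
  so R(z) = (1 + 10/11z)/(1 − 1/11z).

Need |R(x)|<1, x<0.
x=-0.5: |R|=0.5217
R=−1: 1+10/11x = −1+1/11x ⇒ -9/11x=2 ⇒ x=2/(-9/11)=-2.4444
Confirm numerically:
  x=-2.114: |R|=0.77322 <1
  x=-1.994: |R|=0.68801 <1
  x=-1.181: |R|=0.06650 <1
  x=-2.560: |R|=1.07670 >1
  x=-2.531: |R|=1.05757 >1
  x=-2.471: |R|=1.01774 >1
So |R|<1 on (-2.4444, 0).

z* = -2.4444.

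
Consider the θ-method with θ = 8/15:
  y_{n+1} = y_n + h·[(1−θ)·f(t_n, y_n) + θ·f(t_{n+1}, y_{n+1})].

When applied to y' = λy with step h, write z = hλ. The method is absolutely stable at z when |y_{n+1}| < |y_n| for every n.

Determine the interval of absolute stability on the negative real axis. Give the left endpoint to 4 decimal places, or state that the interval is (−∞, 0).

With y'=λy (z=hλ):
  y_{n+1} = y_n + z·[7/15·y_n + 8/15·y_{n+1}] ⇒ (1 − 8/15z)y_{n+1} = (1 + 7/15z)y_n
  R(z) = (1 + 7/15z)/(1 − 8/15z).

Need |R(x)|<1, x<0.
x=-0.81: |R|=0.4344
x=-2: |R|=0.0323
x=-10: |R|=0.5789
x=-100: |R|=0.8405
θ=8/15≥1/2 ⇒ |1+7/15x|<|1−8/15x| ∀x<0 ⇒ stable on all of ℝ⁻.

interval (−∞, 0).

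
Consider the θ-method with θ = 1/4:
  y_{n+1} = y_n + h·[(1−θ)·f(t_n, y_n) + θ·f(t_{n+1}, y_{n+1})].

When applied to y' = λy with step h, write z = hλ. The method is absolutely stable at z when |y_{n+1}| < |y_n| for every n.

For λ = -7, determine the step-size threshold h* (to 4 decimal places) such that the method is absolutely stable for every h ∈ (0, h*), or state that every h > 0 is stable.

(-4.0000,0); λ=-7 ⇒ h* = (4)/7 = 0.5714.

Set f=λy, z=hλ:
  y_{n+1} = y_n + z·[3/4·y_n + 1/4·y_{n+1}] ⇒ (1 − 1/4z)y_{n+1} = (1 + 3/4z)y_n
  Hence R(z) = (1 + 3/4z)/(1 − 1/4z).

Boundary: |R(x)|=1, x<0.
x=-0.8: |R|=0.3333
R=−1: 1+3/4x = −1+1/4x ⇒ -1/2x=2 ⇒ x=2/(-1/2)=-4.0000
Confirm numerically:
  x=-3.890: |R|=0.97212 <1
  x=-2.787: |R|=0.64255 <1
  x=-2.234: |R|=0.43343 <1
  x=-1.629: |R|=0.15758 <1
  x=-4.393: |R|=1.09365 >1
  x=-4.364: |R|=1.08704 >1
Stable set (-4.0000, 0).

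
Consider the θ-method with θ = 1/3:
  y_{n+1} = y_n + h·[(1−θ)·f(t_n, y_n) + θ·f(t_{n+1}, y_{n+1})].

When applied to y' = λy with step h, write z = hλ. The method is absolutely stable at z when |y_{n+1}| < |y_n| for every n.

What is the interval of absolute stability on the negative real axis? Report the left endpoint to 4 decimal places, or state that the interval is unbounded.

z∈(-6.0000,0).

Set f=λy, z=hλ:
  y_{n+1} = y_n + z·[2/3·y_n + 1/3·y_{n+1}] ⇒ (1 − 1/3z)y_{n+1} = (1 + 2/3z)y_n
  Hence R(z) = (1 + 2/3z)/(1 − 1/3z).

Boundary: |R(x)|=1, x<0.
x=-0.43: |R|=0.6239
R=−1: 1+2/3x = −1+1/3x ⇒ -1/3x=2 ⇒ x=2/(-1/3)=-6.0000
Confirm numerically:
  x=-5.898: |R|=0.98854 <1
  x=-5.671: |R|=0.96206 <1
  x=-5.372: |R|=0.92499 <1
  x=-3.517: |R|=0.61900 <1
  x=-6.339: |R|=1.03630 >1
  x=-6.124: |R|=1.01359 >1
Interval (-6.0000, 0).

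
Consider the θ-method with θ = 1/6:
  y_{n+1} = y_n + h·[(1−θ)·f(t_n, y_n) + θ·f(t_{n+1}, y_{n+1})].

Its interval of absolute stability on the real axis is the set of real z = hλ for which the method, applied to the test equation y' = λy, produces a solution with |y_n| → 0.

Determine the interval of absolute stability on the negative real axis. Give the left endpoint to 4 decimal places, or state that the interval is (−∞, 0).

(-3.0000, 0).

Set f=λy, z=hλ:
  y_{n+1} = y_n + z·[5/6·y_n + 1/6·y_{n+1}] ⇒ (1 − 1/6z)y_{n+1} = (1 + 5/6z)y_n
  Hence R(z) = (1 + 5/6z)/(1 − 1/6z).

Solve |R(x)|<1 on ℝ⁻.
x=-1.7: |R|=0.3247
R=−1: 1+5/6x = −1+1/6x ⇒ -2/3x=2 ⇒ x=2/(-2/3)=-3.0000
Confirm numerically:
  x=-2.397: |R|=0.71275 <1
  x=-2.217: |R|=0.61884 <1
  x=-1.810: |R|=0.39052 <1
  x=-1.601: |R|=0.26378 <1
  x=-3.395: |R|=1.16817 >1
  x=-3.166: |R|=1.07244 >1
Stable set (-3.0000, 0).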